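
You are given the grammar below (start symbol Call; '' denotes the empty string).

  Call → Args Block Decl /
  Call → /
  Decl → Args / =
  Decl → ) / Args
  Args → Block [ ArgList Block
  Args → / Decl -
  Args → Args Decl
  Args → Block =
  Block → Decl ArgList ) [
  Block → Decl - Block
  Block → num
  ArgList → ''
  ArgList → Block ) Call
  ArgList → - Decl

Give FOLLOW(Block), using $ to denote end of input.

In Call → Args Block Decl /: add FIRST(Decl /) = { ), /, num }.
In Args → Block [ ArgList Block: add FIRST([ ArgList Block) = { [ }.
In Args → Block [ ArgList Block: Block is at the end, add FOLLOW(Args) = { ), -, /, num }.
In Args → Block =: add FIRST(=) = { = }.
In Block → Decl - Block: Block is at the end, add FOLLOW(Block) = { ), -, /, =, [, num }.
In ArgList → Block ) Call: add FIRST() Call) = { ) }.
Union: FOLLOW(Block) = { ), -, /, =, [, num }.

{ ), -, /, =, [, num }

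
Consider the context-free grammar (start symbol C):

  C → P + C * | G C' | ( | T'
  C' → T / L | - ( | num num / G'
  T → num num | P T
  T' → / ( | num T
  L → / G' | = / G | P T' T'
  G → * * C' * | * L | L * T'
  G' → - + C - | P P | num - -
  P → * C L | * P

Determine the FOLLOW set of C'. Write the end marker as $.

{ $, *, -, /, = }

In C → G C': C' is at the end, add FOLLOW(C) = { $, *, -, /, = }.
In G → * * C' *: add FIRST(*) = { * }.
Union: FOLLOW(C') = { $, *, -, /, = }.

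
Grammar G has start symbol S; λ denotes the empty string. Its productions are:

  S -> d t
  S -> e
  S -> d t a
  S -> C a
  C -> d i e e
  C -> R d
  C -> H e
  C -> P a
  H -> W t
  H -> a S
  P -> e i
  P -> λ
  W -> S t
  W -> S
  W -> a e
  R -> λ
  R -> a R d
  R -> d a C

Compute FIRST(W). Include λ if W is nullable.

{ a, d, e }

From W -> S t: add FIRST(S) = { a, d, e }.
From W -> S: add FIRST(S) = { a, d, e }.
W -> a e contributes {a}.
Union: FIRST(W) = { a, d, e }.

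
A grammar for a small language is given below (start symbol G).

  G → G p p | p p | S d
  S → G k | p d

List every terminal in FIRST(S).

From S → G k: add FIRST(G) = { p }.
S → p d contributes {p}.
Union: FIRST(S) = { p }.

{ p }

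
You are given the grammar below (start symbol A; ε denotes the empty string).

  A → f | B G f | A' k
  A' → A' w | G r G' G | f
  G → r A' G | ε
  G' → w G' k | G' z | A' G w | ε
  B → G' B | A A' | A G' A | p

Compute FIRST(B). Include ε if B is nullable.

From B → G' B: G' nullable, take FIRST(G') ∪ FIRST(B) = { f, p, r, w, z }.
From B → A A': add FIRST(A) = { f, p, r, w, z }.
From B → A G' A: add FIRST(A) = { f, p, r, w, z }.
B → p contributes {p}.
Union: FIRST(B) = { f, p, r, w, z }.

{ f, p, r, w, z }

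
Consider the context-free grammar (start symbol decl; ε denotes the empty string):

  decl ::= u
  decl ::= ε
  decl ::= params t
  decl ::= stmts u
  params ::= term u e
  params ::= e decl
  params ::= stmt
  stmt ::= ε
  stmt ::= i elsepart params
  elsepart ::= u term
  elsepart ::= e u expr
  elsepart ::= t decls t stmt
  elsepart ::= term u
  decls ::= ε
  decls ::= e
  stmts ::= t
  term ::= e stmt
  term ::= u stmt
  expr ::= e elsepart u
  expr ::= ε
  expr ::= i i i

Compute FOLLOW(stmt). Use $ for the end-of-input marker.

In params ::= stmt: stmt is at the end, add FOLLOW(params) = { e, i, t, u }.
In elsepart ::= t decls t stmt: stmt is at the end, add FOLLOW(elsepart) = { e, i, t, u }.
In term ::= e stmt: stmt is at the end, add FOLLOW(term) = { e, i, t, u }.
In term ::= u stmt: stmt is at the end, add FOLLOW(term) = { e, i, t, u }.
Union: FOLLOW(stmt) = { e, i, t, u }.

{ e, i, t, u }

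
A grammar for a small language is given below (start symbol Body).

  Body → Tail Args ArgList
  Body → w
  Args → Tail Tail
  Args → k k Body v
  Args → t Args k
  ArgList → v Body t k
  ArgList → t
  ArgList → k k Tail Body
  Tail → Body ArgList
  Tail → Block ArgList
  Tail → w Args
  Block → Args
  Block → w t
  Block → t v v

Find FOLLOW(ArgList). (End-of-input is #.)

In Body → Tail Args ArgList: ArgList is at the end, add FOLLOW(Body) = { #, k, t, v, w }.
In Tail → Body ArgList: ArgList is at the end, add FOLLOW(Tail) = { k, t, v, w }.
In Tail → Block ArgList: ArgList is at the end, add FOLLOW(Tail) = { k, t, v, w }.
Union: FOLLOW(ArgList) = { #, k, t, v, w }.

{ #, k, t, v, w }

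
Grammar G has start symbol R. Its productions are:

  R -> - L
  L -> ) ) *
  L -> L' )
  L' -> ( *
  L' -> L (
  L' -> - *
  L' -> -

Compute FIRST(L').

L' -> ( * contributes {(}.
From L' -> L (: add FIRST(L) = { (, ), - }.
L' -> - * contributes {-}.
L' -> - contributes {-}.
Union: FIRST(L') = { (, ), - }.

{ (, ), - }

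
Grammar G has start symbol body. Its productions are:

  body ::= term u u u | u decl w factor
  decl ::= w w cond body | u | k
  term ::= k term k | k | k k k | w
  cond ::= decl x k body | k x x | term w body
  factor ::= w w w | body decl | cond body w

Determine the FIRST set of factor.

factor ::= w w w contributes {w}.
From factor ::= body decl: add FIRST(body) = { k, u, w }.
From factor ::= cond body w: add FIRST(cond) = { k, u, w }.
Union: FIRST(factor) = { k, u, w }.

{ k, u, w }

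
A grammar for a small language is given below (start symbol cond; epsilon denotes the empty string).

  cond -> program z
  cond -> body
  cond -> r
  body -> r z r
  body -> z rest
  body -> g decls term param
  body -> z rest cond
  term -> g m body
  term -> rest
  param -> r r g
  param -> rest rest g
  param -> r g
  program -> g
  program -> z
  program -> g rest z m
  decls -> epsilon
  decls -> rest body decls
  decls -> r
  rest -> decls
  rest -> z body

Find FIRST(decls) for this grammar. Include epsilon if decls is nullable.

decls -> epsilon contributes epsilon.
From decls -> rest body decls: rest nullable, take FIRST(rest) ∪ FIRST(body) = { g, r, z }.
decls -> r contributes {r}.
Union: FIRST(decls) = { g, r, z, epsilon }.

{ g, r, z, epsilon }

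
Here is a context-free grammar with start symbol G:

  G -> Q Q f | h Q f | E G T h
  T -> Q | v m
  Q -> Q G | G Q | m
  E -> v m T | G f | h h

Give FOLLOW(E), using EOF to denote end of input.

In G -> E G T h: add FIRST(G T h) = { h, m, v }.
Union: FOLLOW(E) = { h, m, v }.

{ h, m, v }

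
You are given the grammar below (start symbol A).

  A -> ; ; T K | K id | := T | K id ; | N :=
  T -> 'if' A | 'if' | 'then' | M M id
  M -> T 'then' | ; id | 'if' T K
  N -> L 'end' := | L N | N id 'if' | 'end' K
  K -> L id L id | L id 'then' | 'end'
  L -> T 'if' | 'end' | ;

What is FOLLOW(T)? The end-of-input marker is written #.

In A -> ; ; T K: add FIRST(K) = { 'end', 'if', 'then', ; }.
In A -> := T: T is at the end, add FOLLOW(A) = { #, 'end', 'if', 'then', ; }.
In M -> T 'then': add FIRST('then') = { 'then' }.
In M -> 'if' T K: add FIRST(K) = { 'end', 'if', 'then', ; }.
In L -> T 'if': add FIRST('if') = { 'if' }.
Union: FOLLOW(T) = { #, 'end', 'if', 'then', ; }.

{ #, 'end', 'if', 'then', ; }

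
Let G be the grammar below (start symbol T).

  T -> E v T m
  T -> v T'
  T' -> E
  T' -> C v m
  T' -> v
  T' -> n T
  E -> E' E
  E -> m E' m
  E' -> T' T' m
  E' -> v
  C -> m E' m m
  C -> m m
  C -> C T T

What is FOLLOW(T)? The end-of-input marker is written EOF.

T is the start symbol, so EOF ∈ FOLLOW(T).
In T -> E v T m: add FIRST(m) = { m }.
In T' -> n T: T is at the end, add FOLLOW(T') = { EOF, m, n, v }.
In C -> C T T: add FIRST(T) = { m, n, v }.
In C -> C T T: T is at the end, add FOLLOW(C) = { m, n, v }.
Union: FOLLOW(T) = { EOF, m, n, v }.

{ EOF, m, n, v }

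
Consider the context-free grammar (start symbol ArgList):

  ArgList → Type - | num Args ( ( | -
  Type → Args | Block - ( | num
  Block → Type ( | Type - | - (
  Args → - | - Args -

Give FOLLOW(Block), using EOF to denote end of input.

{ - }

In Type → Block - (: add FIRST(- () = { - }.
Union: FOLLOW(Block) = { - }.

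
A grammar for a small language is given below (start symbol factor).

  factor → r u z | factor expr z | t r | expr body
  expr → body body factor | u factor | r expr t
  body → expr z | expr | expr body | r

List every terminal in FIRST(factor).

{ r, t, u }

factor → r u z contributes {r}.
From factor → factor expr z: add FIRST(factor) = { r, t, u }.
factor → t r contributes {t}.
From factor → expr body: add FIRST(expr) = { r, u }.
Union: FIRST(factor) = { r, t, u }.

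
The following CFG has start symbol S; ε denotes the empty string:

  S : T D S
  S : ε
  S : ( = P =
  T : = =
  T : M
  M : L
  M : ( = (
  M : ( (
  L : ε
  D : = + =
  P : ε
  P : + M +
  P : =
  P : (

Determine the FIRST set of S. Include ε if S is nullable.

{ (, =, ε }

From S : T D S: T nullable, take FIRST(T) ∪ FIRST(D) = { (, = }.
S : ε contributes ε.
S : ( = P = contributes {(}.
Union: FIRST(S) = { (, =, ε }.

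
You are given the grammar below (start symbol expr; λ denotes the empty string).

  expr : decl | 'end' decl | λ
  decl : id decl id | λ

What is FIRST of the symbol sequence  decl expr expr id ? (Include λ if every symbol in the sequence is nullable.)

Add FIRST(decl)\{λ} = { id }; decl is nullable, continue.
Add FIRST(expr)\{λ} = { 'end', id }; expr is nullable, continue.
Add FIRST(expr)\{λ} = { 'end', id }; expr is nullable, continue.
id is a terminal; add {id} and stop.

{ 'end', id }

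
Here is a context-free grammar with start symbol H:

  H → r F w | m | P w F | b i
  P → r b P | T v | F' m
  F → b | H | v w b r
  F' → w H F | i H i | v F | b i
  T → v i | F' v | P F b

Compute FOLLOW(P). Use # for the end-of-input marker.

In H → P w F: add FIRST(w F) = { w }.
In P → r b P: P is at the end, add FOLLOW(P) = { b, i, m, r, v, w }.
In T → P F b: add FIRST(F b) = { b, i, m, r, v, w }.
Union: FOLLOW(P) = { b, i, m, r, v, w }.

{ b, i, m, r, v, w }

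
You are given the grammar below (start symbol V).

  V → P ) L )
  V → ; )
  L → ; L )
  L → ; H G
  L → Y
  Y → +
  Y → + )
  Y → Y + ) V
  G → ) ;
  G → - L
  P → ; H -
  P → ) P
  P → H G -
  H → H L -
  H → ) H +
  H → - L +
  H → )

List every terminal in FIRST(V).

{ ), -, ; }

From V → P ) L ): add FIRST(P) = { ), -, ; }.
V → ; ) contributes {;}.
Union: FIRST(V) = { ), -, ; }.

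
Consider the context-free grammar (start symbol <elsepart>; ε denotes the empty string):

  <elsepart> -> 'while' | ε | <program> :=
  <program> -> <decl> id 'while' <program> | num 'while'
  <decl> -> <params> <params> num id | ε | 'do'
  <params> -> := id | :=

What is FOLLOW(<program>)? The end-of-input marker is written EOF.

{ := }

In <elsepart> -> <program> :=: add FIRST(:=) = { := }.
In <program> -> <decl> id 'while' <program>: <program> is at the end, add FOLLOW(<program>) = { := }.
Union: FOLLOW(<program>) = { := }.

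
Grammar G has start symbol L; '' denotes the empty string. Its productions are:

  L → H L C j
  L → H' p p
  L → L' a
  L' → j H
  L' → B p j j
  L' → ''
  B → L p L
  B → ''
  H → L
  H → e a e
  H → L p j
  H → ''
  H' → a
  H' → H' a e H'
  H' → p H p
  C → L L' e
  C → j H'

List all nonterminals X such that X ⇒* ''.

{ B, H, L' }

Directly nullable (have an ''-production): L', B, H.
No other nonterminal has a production whose RHS symbols are all nullable.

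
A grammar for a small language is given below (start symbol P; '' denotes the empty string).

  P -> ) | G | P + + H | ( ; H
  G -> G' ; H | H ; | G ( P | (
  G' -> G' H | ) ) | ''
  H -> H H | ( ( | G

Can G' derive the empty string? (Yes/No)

G' has an ''-production, so G' ⇒ ''.

Yes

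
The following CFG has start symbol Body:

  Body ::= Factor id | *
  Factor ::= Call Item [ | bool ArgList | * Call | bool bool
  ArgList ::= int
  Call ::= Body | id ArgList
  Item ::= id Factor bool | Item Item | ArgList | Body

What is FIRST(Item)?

{ *, bool, id, int }

Item ::= id Factor bool contributes {id}.
From Item ::= Item Item: add FIRST(Item) = { *, bool, id, int }.
From Item ::= ArgList: add FIRST(ArgList) = { int }.
From Item ::= Body: add FIRST(Body) = { *, bool, id }.
Union: FIRST(Item) = { *, bool, id, int }.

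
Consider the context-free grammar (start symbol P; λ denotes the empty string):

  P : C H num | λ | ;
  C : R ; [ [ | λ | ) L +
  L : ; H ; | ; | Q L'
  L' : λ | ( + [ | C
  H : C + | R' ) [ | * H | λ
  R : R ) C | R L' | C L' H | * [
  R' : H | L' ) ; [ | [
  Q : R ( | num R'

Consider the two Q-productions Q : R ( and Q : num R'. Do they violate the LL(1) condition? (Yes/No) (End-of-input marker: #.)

No

FIRST(R () = { (, ), *, +, ;, [ } and FIRST(num R') = { num }.
The FIRST sets are disjoint and neither alternative is nullable — no conflict.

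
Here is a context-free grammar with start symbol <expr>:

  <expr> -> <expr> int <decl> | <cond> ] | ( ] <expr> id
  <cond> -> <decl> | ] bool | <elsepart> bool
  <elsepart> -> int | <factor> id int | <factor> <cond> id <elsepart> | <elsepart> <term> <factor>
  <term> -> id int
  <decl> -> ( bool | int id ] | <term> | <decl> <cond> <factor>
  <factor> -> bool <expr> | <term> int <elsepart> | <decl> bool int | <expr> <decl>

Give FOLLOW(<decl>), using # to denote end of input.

{ #, (, ], bool, id, int }

In <expr> -> <expr> int <decl>: <decl> is at the end, add FOLLOW(<expr>) = { #, (, ], bool, id, int }.
In <cond> -> <decl>: <decl> is at the end, add FOLLOW(<cond>) = { (, ], bool, id, int }.
In <decl> -> <decl> <cond> <factor>: add FIRST(<cond> <factor>) = { (, ], bool, id, int }.
In <factor> -> <decl> bool int: add FIRST(bool int) = { bool }.
In <factor> -> <expr> <decl>: <decl> is at the end, add FOLLOW(<factor>) = { #, (, ], bool, id, int }.
Union: FOLLOW(<decl>) = { #, (, ], bool, id, int }.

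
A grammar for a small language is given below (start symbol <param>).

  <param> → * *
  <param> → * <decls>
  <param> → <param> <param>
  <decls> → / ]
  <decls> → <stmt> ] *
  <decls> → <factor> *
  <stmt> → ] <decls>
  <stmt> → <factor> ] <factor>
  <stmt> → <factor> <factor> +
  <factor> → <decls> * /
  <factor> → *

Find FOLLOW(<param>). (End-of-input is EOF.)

{ EOF, * }

<param> is the start symbol, so EOF ∈ FOLLOW(<param>).
In <param> → <param> <param>: add FIRST(<param>) = { * }.
In <param> → <param> <param>: <param> is at the end, add FOLLOW(<param>) = { EOF, * }.
Union: FOLLOW(<param>) = { EOF, * }.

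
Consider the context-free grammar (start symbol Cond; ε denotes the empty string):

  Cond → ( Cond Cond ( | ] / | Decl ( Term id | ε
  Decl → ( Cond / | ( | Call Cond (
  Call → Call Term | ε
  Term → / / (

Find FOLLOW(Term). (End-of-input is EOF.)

{ (, /, ], id }

In Cond → Decl ( Term id: add FIRST(id) = { id }.
In Call → Call Term: Term is at the end, add FOLLOW(Call) = { (, /, ] }.
Union: FOLLOW(Term) = { (, /, ], id }.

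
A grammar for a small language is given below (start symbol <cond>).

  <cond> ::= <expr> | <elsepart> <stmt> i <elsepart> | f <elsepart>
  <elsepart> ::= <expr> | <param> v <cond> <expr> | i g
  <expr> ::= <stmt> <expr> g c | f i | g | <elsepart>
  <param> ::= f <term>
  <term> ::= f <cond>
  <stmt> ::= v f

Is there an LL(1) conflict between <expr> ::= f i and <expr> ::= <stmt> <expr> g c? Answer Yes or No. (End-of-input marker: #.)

No

FIRST(f i) = { f } and FIRST(<stmt> <expr> g c) = { v }.
The FIRST sets are disjoint and neither alternative is nullable — no conflict.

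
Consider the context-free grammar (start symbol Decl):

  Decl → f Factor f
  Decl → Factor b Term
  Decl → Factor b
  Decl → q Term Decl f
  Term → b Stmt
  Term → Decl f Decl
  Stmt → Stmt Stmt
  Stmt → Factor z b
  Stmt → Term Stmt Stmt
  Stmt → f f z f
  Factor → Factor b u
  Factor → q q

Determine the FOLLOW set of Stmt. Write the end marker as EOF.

In Term → b Stmt: Stmt is at the end, add FOLLOW(Term) = { EOF, b, f, q }.
In Stmt → Stmt Stmt: add FIRST(Stmt) = { b, f, q }.
In Stmt → Stmt Stmt: Stmt is at the end, add FOLLOW(Stmt) = { EOF, b, f, q }.
In Stmt → Term Stmt Stmt: add FIRST(Stmt) = { b, f, q }.
In Stmt → Term Stmt Stmt: Stmt is at the end, add FOLLOW(Stmt) = { EOF, b, f, q }.
Union: FOLLOW(Stmt) = { EOF, b, f, q }.

{ EOF, b, f, q }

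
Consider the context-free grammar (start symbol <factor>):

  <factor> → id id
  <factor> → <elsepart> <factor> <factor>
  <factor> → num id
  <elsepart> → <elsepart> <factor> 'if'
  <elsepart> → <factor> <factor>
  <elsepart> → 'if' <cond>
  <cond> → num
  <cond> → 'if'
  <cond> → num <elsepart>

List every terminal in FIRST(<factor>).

{ 'if', id, num }

<factor> → id id contributes {id}.
From <factor> → <elsepart> <factor> <factor>: add FIRST(<elsepart>) = { 'if', id, num }.
<factor> → num id contributes {num}.
Union: FIRST(<factor>) = { 'if', id, num }.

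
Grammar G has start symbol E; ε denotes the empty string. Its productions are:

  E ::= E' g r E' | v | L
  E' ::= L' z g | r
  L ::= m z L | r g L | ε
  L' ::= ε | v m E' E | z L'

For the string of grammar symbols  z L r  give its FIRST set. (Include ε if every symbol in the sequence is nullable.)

z is a terminal; add {z} and stop.

{ z }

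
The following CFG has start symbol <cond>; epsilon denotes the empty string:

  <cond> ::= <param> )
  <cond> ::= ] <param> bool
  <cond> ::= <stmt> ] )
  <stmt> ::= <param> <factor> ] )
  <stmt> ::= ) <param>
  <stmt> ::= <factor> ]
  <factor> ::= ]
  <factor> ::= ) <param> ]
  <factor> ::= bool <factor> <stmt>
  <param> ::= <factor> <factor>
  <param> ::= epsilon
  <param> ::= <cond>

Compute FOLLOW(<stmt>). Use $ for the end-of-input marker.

{ ), ], bool }

In <cond> ::= <stmt> ] ): add FIRST(] )) = { ] }.
In <factor> ::= bool <factor> <stmt>: <stmt> is at the end, add FOLLOW(<factor>) = { ), ], bool }.
Union: FOLLOW(<stmt>) = { ), ], bool }.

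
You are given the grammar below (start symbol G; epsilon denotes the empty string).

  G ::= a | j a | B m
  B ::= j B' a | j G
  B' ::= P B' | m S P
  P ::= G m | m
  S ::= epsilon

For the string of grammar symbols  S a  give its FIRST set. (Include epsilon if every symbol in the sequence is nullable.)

Add FIRST(S)\{epsilon} = {  }; S is nullable, continue.
a is a terminal; add {a} and stop.

{ a }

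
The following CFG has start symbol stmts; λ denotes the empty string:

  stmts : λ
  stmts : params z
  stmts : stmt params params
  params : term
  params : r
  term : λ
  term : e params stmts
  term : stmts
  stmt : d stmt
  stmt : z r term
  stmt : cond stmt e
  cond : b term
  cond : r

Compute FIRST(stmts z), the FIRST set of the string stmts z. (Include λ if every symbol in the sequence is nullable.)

Add FIRST(stmts)\{λ} = { b, d, e, r, z }; stmts is nullable, continue.
z is a terminal; add {z} and stop.

{ b, d, e, r, z }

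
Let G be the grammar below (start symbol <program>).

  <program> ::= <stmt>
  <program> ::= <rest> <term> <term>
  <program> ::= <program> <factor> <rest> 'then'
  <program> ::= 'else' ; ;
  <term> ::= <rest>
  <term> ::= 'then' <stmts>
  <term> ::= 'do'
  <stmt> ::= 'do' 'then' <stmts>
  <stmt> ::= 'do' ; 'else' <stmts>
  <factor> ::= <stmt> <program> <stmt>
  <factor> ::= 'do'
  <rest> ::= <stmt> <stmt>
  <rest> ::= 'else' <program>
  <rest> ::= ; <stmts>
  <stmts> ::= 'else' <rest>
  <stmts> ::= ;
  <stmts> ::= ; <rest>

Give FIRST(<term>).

{ 'do', 'else', 'then', ; }

From <term> ::= <rest>: add FIRST(<rest>) = { 'do', 'else', ; }.
<term> ::= 'then' <stmts> contributes {'then'}.
<term> ::= 'do' contributes {'do'}.
Union: FIRST(<term>) = { 'do', 'else', 'then', ; }.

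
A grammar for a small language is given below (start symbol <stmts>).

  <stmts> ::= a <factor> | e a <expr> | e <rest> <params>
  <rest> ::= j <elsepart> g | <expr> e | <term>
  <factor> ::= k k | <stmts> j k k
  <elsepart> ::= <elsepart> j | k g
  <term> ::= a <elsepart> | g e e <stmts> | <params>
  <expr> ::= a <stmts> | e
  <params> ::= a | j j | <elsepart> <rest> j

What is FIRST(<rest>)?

<rest> ::= j <elsepart> g contributes {j}.
From <rest> ::= <expr> e: add FIRST(<expr>) = { a, e }.
From <rest> ::= <term>: add FIRST(<term>) = { a, g, j, k }.
Union: FIRST(<rest>) = { a, e, g, j, k }.

{ a, e, g, j, k }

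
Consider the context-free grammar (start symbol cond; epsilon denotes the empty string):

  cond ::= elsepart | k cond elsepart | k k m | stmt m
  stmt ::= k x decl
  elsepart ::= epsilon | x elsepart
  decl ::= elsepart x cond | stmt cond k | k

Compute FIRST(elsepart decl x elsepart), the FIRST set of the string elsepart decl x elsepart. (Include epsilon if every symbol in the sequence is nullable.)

Add FIRST(elsepart)\{epsilon} = { x }; elsepart is nullable, continue.
Add FIRST(decl) = { k, x }; decl is not nullable, stop.

{ k, x }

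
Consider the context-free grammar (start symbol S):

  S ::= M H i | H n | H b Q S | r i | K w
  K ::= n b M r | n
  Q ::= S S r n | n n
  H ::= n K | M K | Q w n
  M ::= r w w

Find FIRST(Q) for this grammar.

{ n, r }

From Q ::= S S r n: add FIRST(S) = { n, r }.
Q ::= n n contributes {n}.
Union: FIRST(Q) = { n, r }.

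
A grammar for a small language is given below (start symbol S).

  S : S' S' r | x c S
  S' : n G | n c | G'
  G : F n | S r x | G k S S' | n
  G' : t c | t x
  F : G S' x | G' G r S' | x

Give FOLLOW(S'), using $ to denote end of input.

In S : S' S' r: add FIRST(S' r) = { n, t }.
In S : S' S' r: add FIRST(r) = { r }.
In G : G k S S': S' is at the end, add FOLLOW(G) = { k, n, r, t, x }.
In F : G S' x: add FIRST(x) = { x }.
In F : G' G r S': S' is at the end, add FOLLOW(F) = { n }.
Union: FOLLOW(S') = { k, n, r, t, x }.

{ k, n, r, t, x }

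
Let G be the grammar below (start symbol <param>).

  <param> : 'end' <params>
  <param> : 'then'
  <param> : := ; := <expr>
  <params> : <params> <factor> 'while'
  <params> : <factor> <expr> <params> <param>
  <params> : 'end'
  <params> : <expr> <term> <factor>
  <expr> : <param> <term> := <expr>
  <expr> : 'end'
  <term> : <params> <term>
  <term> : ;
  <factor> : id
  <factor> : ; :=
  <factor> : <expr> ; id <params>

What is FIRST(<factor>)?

<factor> : id contributes {id}.
<factor> : ; := contributes {;}.
From <factor> : <expr> ; id <params>: add FIRST(<expr>) = { 'end', 'then', := }.
Union: FIRST(<factor>) = { 'end', 'then', :=, ;, id }.

{ 'end', 'then', :=, ;, id }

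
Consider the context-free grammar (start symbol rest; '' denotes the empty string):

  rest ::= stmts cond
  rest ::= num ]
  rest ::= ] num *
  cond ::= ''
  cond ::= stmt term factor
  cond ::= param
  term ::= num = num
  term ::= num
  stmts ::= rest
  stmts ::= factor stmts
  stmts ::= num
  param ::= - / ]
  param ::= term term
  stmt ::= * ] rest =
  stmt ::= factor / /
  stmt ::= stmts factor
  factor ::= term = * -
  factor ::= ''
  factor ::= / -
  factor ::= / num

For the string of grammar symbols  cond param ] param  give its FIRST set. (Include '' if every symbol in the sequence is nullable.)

Add FIRST(cond)\{''} = { *, -, /, ], num }; cond is nullable, continue.
Add FIRST(param) = { -, num }; param is not nullable, stop.

{ *, -, /, ], num }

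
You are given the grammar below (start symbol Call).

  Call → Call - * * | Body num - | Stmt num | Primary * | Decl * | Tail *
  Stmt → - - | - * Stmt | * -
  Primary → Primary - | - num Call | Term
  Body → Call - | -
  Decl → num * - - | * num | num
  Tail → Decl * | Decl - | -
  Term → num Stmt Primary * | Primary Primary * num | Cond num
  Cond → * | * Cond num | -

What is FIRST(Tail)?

From Tail → Decl *: add FIRST(Decl) = { *, num }.
From Tail → Decl -: add FIRST(Decl) = { *, num }.
Tail → - contributes {-}.
Union: FIRST(Tail) = { *, -, num }.

{ *, -, num }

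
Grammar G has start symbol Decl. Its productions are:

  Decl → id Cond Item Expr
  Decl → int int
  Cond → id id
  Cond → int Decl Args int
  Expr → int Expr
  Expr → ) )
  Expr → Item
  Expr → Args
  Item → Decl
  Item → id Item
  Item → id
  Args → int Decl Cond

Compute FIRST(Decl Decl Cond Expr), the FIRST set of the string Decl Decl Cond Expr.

Add FIRST(Decl) = { id, int }; Decl is not nullable, stop.

{ id, int }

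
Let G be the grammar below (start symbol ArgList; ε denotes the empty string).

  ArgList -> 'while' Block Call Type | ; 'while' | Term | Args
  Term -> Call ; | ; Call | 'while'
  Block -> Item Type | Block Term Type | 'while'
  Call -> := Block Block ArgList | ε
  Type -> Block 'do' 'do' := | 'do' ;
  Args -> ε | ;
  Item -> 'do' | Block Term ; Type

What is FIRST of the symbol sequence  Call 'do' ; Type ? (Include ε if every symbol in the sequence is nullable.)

Add FIRST(Call)\{ε} = { := }; Call is nullable, continue.
'do' is a terminal; add {'do'} and stop.

{ 'do', := }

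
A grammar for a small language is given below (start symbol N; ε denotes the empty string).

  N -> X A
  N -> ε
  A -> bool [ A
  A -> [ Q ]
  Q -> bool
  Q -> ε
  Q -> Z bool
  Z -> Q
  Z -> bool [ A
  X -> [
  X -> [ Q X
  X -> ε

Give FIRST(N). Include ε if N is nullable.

{ [, bool, ε }

From N -> X A: X nullable, take FIRST(X) ∪ FIRST(A) = { [, bool }.
N -> ε contributes ε.
Union: FIRST(N) = { [, bool, ε }.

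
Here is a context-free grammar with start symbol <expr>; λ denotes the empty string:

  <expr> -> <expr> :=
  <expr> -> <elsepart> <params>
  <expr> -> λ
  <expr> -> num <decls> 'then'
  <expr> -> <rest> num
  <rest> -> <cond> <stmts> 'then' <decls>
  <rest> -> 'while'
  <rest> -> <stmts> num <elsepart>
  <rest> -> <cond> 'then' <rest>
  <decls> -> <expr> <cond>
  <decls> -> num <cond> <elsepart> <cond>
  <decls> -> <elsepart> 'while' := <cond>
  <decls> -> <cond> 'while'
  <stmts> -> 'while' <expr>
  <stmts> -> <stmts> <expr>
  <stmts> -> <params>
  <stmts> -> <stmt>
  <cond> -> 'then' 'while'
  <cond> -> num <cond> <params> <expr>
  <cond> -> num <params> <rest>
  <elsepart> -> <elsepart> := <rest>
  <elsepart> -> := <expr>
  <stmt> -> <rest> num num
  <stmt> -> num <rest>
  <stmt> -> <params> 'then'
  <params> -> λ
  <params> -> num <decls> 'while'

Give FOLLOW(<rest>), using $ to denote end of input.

{ $, 'then', 'while', :=, num }

In <expr> -> <rest> num: add FIRST(num) = { num }.
In <rest> -> <cond> 'then' <rest>: <rest> is at the end, add FOLLOW(<rest>) = { $, 'then', 'while', :=, num }.
In <cond> -> num <params> <rest>: <rest> is at the end, add FOLLOW(<cond>) = { $, 'then', 'while', :=, num }.
In <elsepart> -> <elsepart> := <rest>: <rest> is at the end, add FOLLOW(<elsepart>) = { $, 'then', 'while', :=, num }.
In <stmt> -> <rest> num num: add FIRST(num num) = { num }.
In <stmt> -> num <rest>: <rest> is at the end, add FOLLOW(<stmt>) = { 'then', 'while', :=, num }.
Union: FOLLOW(<rest>) = { $, 'then', 'while', :=, num }.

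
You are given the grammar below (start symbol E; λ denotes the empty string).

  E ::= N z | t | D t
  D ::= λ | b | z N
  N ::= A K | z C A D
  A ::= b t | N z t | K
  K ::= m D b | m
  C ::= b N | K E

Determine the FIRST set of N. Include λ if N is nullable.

{ b, m, z }

From N ::= A K: add FIRST(A) = { b, m, z }.
N ::= z C A D contributes {z}.
Union: FIRST(N) = { b, m, z }.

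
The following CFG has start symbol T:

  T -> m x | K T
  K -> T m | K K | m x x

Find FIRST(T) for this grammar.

T -> m x contributes {m}.
From T -> K T: add FIRST(K) = { m }.
Union: FIRST(T) = { m }.

{ m }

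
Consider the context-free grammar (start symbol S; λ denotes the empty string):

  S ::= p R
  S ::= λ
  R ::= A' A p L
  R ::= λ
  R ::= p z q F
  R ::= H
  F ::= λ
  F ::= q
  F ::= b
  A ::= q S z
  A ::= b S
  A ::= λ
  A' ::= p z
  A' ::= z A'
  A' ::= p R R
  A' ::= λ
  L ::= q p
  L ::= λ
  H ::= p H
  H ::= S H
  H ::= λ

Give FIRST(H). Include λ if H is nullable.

H ::= p H contributes {p}.
From H ::= S H: S, H nullable, take FIRST(S) ∪ FIRST(H) = { p }; also λ since the whole RHS is nullable.
H ::= λ contributes λ.
Union: FIRST(H) = { p, λ }.

{ p, λ }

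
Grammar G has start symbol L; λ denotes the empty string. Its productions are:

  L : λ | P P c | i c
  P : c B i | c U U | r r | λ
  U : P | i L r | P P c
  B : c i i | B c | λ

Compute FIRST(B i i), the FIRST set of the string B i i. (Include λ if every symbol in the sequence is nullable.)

Add FIRST(B)\{λ} = { c }; B is nullable, continue.
i is a terminal; add {i} and stop.

{ c, i }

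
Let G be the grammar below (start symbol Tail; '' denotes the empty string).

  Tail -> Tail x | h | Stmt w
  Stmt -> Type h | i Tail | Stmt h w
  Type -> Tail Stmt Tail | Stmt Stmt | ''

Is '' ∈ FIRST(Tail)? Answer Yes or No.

No

Nullable nonterminals: Type.
No production of Tail has an RHS whose symbols are all nullable, so Tail is not nullable.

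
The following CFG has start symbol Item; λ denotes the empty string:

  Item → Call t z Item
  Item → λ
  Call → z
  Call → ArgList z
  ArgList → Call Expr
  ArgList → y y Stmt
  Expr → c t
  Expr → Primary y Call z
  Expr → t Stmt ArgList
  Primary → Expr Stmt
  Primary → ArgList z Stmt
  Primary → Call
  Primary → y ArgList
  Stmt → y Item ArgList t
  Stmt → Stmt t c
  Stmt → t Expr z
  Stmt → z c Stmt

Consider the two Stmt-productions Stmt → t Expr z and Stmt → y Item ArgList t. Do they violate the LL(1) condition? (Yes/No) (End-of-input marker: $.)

FIRST(t Expr z) = { t } and FIRST(y Item ArgList t) = { y }.
The FIRST sets are disjoint and neither alternative is nullable — no conflict.

No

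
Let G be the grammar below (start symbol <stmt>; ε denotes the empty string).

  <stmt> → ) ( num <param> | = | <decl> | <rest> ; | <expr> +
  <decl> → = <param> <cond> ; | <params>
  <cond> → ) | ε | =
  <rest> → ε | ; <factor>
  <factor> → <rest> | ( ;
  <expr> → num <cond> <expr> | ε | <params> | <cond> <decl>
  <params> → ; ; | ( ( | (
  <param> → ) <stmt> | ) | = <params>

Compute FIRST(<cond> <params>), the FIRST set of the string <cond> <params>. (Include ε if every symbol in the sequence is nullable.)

Add FIRST(<cond>)\{ε} = { ), = }; <cond> is nullable, continue.
Add FIRST(<params>) = { (, ; }; <params> is not nullable, stop.

{ (, ), ;, = }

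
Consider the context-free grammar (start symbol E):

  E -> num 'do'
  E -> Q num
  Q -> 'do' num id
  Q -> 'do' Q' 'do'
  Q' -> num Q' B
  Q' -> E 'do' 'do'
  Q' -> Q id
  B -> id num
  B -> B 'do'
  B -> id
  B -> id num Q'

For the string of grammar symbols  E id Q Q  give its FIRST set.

Add FIRST(E) = { 'do', num }; E is not nullable, stop.

{ 'do', num }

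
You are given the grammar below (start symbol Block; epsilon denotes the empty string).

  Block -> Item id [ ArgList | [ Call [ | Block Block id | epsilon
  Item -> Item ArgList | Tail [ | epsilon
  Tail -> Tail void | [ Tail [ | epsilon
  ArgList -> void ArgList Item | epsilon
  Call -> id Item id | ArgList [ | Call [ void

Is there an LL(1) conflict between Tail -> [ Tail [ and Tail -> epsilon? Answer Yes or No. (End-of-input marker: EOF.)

FIRST([ Tail [) = { [ } and FIRST(epsilon) = { epsilon }.
The second alternative is nullable and FOLLOW(Tail) = { [, void } shares [ with FIRST of the first — conflict.

Yes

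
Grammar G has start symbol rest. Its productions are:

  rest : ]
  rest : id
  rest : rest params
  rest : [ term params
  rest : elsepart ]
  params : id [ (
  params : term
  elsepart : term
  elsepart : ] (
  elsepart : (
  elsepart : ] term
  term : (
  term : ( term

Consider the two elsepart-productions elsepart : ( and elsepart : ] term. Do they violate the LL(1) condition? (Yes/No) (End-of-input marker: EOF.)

FIRST(() = { ( } and FIRST(] term) = { ] }.
The FIRST sets are disjoint and neither alternative is nullable — no conflict.

No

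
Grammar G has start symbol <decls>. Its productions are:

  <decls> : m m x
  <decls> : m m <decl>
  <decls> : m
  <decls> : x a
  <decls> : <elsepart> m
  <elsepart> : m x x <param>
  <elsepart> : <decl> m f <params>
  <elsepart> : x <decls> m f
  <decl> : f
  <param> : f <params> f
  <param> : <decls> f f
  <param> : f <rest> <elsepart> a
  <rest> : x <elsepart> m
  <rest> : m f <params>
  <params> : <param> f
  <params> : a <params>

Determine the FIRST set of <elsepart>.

{ f, m, x }

<elsepart> : m x x <param> contributes {m}.
From <elsepart> : <decl> m f <params>: add FIRST(<decl>) = { f }.
<elsepart> : x <decls> m f contributes {x}.
Union: FIRST(<elsepart>) = { f, m, x }.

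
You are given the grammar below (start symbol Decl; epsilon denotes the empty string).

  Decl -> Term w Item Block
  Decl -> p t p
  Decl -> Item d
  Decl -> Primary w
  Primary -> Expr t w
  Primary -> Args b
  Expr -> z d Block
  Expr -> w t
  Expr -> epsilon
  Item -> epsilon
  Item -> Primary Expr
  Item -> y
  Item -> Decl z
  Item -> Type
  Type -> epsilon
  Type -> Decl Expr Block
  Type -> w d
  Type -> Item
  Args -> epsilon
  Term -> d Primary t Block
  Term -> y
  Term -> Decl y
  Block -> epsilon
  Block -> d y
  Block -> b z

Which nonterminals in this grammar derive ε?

{ Args, Block, Expr, Item, Type }

Directly nullable (have an epsilon-production): Expr, Item, Type, Args, Block.
No other nonterminal has a production whose RHS symbols are all nullable.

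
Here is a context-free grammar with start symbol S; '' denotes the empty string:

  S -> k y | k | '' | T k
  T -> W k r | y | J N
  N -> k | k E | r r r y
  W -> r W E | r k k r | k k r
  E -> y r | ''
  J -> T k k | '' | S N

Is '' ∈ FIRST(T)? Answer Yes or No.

No

Nullable nonterminals: E, J, S.
No production of T has an RHS whose symbols are all nullable, so T is not nullable.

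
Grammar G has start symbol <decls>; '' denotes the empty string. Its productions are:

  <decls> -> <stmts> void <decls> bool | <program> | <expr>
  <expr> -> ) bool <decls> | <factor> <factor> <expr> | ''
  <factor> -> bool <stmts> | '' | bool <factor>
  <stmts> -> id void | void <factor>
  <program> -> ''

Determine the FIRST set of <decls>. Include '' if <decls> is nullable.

{ ), bool, id, void, '' }

From <decls> -> <stmts> void <decls> bool: add FIRST(<stmts>) = { id, void }.
From <decls> -> <program>: add FIRST(<program>) = { '' } (including '' since <program> is nullable).
From <decls> -> <expr>: add FIRST(<expr>) = { ), bool, '' } (including '' since <expr> is nullable).
Union: FIRST(<decls>) = { ), bool, id, void, '' }.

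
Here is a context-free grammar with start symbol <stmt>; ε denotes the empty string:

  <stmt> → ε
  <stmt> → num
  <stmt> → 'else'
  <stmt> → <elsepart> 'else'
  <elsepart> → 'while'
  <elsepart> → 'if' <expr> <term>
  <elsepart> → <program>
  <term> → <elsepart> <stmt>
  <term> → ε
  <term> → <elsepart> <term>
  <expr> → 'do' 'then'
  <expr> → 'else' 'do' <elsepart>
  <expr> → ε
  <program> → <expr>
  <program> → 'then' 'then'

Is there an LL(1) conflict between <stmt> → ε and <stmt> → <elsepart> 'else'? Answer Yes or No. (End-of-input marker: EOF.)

FIRST(ε) = { ε } and FIRST(<elsepart> 'else') = { 'do', 'else', 'if', 'then', 'while' }.
The first alternative is nullable and FOLLOW(<stmt>) = { EOF, 'do', 'else', 'if', 'then', 'while', num } shares 'do' with FIRST of the second — conflict.

Yes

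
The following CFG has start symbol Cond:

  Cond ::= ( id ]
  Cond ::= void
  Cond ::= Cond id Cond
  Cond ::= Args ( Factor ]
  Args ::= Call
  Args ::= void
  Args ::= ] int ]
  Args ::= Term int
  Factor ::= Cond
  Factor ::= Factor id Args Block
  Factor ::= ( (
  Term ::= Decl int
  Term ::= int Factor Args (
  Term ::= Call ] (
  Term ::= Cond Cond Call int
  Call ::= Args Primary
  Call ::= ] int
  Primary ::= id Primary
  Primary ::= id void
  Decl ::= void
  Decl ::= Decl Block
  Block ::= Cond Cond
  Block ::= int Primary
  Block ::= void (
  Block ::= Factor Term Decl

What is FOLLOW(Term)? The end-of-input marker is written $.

In Args ::= Term int: add FIRST(int) = { int }.
In Block ::= Factor Term Decl: add FIRST(Decl) = { void }.
Union: FOLLOW(Term) = { int, void }.

{ int, void }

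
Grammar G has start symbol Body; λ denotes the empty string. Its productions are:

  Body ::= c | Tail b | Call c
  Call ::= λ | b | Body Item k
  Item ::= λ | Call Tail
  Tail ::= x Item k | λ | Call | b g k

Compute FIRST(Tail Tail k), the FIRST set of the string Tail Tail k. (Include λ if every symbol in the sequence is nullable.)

{ b, c, k, x }

Add FIRST(Tail)\{λ} = { b, c, x }; Tail is nullable, continue.
Add FIRST(Tail)\{λ} = { b, c, x }; Tail is nullable, continue.
k is a terminal; add {k} and stop.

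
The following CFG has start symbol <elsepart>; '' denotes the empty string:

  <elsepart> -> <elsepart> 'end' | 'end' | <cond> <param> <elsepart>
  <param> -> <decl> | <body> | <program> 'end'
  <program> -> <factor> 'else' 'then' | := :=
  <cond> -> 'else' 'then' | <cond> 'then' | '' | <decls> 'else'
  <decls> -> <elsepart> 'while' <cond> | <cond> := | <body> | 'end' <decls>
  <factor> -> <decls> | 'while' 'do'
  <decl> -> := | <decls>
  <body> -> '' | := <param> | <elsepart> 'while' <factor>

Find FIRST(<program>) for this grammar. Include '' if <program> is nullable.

{ 'else', 'end', 'then', 'while', := }

From <program> -> <factor> 'else' 'then': <factor> nullable, take FIRST(<factor>) ∪ {'else'} = { 'else', 'end', 'then', 'while', := }.
<program> -> := := contributes {:=}.
Union: FIRST(<program>) = { 'else', 'end', 'then', 'while', := }.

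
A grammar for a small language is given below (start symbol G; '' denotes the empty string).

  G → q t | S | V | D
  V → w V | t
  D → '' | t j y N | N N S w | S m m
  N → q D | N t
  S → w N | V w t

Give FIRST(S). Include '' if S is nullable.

{ t, w }

S → w N contributes {w}.
From S → V w t: add FIRST(V) = { t, w }.
Union: FIRST(S) = { t, w }.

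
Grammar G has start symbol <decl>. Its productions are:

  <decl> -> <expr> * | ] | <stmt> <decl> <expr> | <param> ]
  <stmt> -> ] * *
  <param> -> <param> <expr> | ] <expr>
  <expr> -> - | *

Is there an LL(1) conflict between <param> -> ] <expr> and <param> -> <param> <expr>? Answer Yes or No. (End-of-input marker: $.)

FIRST(] <expr>) = { ] } and FIRST(<param> <expr>) = { ] }.
Both contain ], so the two alternatives are not disjoint — LL(1) conflict.

Yes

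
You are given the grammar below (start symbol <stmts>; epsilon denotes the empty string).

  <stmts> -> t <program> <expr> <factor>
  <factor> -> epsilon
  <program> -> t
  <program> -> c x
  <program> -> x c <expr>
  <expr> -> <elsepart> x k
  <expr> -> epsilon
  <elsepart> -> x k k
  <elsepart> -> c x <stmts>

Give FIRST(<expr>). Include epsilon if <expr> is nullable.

{ c, x, epsilon }

From <expr> -> <elsepart> x k: add FIRST(<elsepart>) = { c, x }.
<expr> -> epsilon contributes epsilon.
Union: FIRST(<expr>) = { c, x, epsilon }.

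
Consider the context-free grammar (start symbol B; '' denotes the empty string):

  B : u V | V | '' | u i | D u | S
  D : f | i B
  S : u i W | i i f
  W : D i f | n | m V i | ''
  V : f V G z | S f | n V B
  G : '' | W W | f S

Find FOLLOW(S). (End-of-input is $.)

{ $, f, i, m, n, u, z }

In B : S: S is at the end, add FOLLOW(B) = { $, f, i, m, n, u, z }.
In V : S f: add FIRST(f) = { f }.
In G : f S: S is at the end, add FOLLOW(G) = { z }.
Union: FOLLOW(S) = { $, f, i, m, n, u, z }.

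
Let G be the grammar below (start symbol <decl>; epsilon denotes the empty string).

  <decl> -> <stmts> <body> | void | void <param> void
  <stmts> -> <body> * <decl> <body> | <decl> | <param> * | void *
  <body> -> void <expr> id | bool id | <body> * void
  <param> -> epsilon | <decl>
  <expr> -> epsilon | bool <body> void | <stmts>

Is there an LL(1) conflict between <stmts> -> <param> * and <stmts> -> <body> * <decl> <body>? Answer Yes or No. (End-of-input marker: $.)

FIRST(<param> *) = { *, bool, void } and FIRST(<body> * <decl> <body>) = { bool, void }.
Both contain bool, so the two alternatives are not disjoint — LL(1) conflict.

Yes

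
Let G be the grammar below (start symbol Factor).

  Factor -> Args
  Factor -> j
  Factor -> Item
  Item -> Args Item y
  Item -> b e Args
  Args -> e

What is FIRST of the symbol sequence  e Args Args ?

{ e }

e is a terminal; add {e} and stop.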